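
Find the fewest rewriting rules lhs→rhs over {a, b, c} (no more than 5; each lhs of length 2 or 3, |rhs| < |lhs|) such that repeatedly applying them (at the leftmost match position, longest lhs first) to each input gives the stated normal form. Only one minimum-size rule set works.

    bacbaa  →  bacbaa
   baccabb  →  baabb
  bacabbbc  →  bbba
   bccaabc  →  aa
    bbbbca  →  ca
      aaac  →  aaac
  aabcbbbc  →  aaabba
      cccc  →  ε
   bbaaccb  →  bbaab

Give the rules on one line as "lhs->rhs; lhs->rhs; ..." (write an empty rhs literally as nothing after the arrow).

  | bacbaa
  | baccabb => baabb
  | bacabbbc => bbbbc => bbba
  | bccaabc => acaabc => abc => aa

aca->; bc->a; bca->ca; cc->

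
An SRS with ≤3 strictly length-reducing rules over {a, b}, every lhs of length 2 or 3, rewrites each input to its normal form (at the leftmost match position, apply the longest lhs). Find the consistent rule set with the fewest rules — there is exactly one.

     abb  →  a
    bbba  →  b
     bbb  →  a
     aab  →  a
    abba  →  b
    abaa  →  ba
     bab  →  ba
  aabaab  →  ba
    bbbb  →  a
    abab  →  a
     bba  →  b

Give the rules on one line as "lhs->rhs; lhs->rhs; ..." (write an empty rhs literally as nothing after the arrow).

aa->b; ab->a; bb->a

  | abb => ab => a
  | bbba => aba => aa => b
  | bbb => ab => a
  | aab => bb => a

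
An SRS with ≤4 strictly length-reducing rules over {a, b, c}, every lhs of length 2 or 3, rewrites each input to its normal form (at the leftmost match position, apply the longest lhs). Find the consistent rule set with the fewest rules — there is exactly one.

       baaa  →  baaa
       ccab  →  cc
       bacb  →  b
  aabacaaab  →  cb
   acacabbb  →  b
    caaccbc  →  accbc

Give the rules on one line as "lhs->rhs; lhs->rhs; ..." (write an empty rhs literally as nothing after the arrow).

aab->cb; acb->; ca->; cab->c

  | baaa
  | ccab => cc
  | bacb => b
  | aabacaaab => cbacaaab => cbaaab => cbacb => cb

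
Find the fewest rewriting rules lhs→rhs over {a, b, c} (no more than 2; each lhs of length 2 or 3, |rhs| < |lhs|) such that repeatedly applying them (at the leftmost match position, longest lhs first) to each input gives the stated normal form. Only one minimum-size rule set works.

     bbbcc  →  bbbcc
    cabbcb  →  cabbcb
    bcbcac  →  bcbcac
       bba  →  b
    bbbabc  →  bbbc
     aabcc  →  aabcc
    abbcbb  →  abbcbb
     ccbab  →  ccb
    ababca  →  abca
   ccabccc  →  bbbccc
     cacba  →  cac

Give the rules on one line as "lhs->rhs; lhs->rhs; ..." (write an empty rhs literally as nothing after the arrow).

ba->; cca->bb

  | bbbcc
  | cabbcb
  | bcbcac
  | bba => b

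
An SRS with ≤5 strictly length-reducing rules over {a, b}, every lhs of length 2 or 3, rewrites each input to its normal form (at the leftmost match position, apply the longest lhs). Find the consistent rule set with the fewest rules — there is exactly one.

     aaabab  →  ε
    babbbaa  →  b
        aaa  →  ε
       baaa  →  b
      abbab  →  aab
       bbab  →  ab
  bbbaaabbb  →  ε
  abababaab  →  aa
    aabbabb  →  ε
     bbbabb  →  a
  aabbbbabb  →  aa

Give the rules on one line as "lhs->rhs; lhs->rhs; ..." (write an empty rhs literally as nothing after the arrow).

  | aaabab => bab => bb => ε
  | babbbaa => bbbbaa => baa => ba => b
  | aaa => ε
  | baaa => baa => ba => b

aaa->; ba->b; bb->; bbb->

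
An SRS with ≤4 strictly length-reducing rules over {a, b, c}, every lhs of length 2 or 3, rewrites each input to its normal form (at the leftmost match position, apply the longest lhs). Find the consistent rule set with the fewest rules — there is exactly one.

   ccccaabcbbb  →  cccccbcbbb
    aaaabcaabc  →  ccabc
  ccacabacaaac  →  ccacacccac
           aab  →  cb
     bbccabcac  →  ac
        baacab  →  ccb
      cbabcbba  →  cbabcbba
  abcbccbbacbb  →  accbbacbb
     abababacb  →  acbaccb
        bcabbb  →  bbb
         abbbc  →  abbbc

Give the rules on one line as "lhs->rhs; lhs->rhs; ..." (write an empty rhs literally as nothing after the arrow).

  | ccccaabcbbb => cccccbcbbb
  | aaaabcaabc => caabcaabc => ccbcaabc => ccabc
  | ccacabacaaac => ccacaccaaac => ccacacccac
  | aab => cb

aa->c; aba->ac; bca->; bcc->ca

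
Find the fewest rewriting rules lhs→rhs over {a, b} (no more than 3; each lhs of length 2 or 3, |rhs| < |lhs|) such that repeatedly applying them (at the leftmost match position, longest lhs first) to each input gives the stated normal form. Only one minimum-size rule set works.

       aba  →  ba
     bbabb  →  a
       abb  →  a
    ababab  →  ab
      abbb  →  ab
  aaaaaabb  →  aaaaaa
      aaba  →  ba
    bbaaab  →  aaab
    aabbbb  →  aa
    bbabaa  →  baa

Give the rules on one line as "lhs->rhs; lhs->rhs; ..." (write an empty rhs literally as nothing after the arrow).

aba->ba; bb->

  | aba => ba
  | bbabb => abb => a
  | abb => a
  | ababab => babab => bbab => ab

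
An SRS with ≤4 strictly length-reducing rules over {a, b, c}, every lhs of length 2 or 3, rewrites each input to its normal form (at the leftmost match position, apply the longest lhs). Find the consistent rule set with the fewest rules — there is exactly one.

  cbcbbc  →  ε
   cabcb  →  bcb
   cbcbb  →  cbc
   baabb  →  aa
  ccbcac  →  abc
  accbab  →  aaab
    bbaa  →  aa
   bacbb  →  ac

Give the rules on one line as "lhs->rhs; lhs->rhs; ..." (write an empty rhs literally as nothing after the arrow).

ba->a; bb->; ca->; cc->a

  | cbcbbc => cbcc => cba => ca => ε
  | cabcb => bcb
  | cbcbb => cbc
  | baabb => aabb => aa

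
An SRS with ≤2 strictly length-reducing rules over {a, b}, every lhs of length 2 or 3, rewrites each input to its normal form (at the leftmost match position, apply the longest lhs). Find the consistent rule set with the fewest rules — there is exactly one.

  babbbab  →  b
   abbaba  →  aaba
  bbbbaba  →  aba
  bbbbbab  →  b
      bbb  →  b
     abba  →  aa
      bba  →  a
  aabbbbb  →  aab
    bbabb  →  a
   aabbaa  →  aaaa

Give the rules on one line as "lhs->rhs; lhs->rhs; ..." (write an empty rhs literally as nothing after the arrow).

  | babbbab => bbbab => bab => b
  | abbaba => aaba
  | bbbbaba => bbaba => aba
  | bbbbbab => bbbab => bab => b

bab->b; bb->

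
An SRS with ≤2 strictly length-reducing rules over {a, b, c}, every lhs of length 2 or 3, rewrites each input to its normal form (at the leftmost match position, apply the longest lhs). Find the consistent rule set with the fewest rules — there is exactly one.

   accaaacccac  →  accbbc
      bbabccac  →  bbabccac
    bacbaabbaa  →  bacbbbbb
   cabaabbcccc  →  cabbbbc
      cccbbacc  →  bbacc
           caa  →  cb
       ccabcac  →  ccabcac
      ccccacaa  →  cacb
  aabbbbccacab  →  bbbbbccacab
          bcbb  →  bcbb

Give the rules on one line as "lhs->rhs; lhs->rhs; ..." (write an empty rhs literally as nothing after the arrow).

  | accaaacccac => accbacccac => accbaac => accbbc
  | bbabccac
  | bacbaabbaa => bacbbbbaa => bacbbbbb
  | cabaabbcccc => cabbbbcccc => cabbbbc

aa->b; ccc->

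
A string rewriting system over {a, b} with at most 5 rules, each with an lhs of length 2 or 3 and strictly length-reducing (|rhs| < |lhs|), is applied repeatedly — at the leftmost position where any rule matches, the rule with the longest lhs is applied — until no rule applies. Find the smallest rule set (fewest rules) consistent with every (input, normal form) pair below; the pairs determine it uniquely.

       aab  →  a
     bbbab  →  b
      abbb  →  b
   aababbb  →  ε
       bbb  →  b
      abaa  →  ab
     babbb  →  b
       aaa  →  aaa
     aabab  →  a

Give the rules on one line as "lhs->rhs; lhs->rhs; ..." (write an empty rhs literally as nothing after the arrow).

aab->a; abb->; ba->b; bb->b

  | aab => a
  | bbbab => bbab => bab => bb => b
  | abbb => b
  | aababbb => aabbb => abb => ε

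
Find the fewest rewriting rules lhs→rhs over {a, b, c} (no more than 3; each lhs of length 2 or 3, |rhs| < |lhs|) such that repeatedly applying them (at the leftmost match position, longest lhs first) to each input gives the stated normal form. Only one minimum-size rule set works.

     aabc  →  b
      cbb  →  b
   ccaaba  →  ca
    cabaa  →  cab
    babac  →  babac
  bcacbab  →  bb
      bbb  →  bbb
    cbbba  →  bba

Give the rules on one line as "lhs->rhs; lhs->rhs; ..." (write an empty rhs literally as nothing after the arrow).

aa->; bc->b; cb->

  | aabc => bc => b
  | cbb => b
  | ccaaba => ccba => ca
  | cabaa => cab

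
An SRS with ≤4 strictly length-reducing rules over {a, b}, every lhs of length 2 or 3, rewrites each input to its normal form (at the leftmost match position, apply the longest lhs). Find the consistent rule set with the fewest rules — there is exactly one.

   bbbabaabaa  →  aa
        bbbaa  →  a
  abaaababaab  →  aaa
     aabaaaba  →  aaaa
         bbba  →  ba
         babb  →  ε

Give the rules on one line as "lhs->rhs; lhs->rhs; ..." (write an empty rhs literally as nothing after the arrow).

  | bbbabaabaa => babaabaa => baabaa => abaa => aa
  | bbbaa => baa => a
  | abaaababaab => aaababaab => aaabaab => aaaab => aaa
  | aabaaaba => aaaaba => aaaa

ab->; baa->a; bb->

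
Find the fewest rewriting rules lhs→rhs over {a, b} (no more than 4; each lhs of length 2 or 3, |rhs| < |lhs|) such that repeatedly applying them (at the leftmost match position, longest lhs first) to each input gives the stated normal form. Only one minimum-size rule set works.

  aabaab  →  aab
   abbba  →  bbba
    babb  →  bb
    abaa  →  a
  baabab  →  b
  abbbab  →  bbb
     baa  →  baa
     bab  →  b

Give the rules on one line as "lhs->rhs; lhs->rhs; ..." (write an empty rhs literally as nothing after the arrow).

  | aabaab => aab
  | abbba => bbba
  | babb => bb
  | abaa => a

aba->; abb->bb; bab->b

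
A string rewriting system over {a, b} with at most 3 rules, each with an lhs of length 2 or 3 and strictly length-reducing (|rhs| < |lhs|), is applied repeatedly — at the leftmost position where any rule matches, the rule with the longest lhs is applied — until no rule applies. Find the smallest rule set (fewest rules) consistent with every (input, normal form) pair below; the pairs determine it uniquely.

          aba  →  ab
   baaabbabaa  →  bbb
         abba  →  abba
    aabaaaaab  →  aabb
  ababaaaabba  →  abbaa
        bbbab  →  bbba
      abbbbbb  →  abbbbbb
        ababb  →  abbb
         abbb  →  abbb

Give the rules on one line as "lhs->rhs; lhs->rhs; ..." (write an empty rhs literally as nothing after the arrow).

  | aba => ab
  | baaabbabaa => bbbabaa => bbbaaa => bbb
  | abba
  | aabaaaaab => aabaaaab => aabaaab => aabaab => aabab => aabb

aaa->; aba->ab; bab->ba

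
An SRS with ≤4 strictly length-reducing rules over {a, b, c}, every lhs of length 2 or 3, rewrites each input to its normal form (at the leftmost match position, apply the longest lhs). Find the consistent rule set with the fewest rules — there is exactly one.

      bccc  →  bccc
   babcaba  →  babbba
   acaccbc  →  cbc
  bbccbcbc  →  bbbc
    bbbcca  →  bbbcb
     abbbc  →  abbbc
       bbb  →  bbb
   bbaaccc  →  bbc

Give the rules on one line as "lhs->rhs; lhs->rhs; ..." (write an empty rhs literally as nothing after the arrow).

  | bccc
  | babcaba => babbba
  | acaccbc => accbc => cbc
  | bbccbcbc => bbacbc => bbbc

ac->; ca->b; ccb->a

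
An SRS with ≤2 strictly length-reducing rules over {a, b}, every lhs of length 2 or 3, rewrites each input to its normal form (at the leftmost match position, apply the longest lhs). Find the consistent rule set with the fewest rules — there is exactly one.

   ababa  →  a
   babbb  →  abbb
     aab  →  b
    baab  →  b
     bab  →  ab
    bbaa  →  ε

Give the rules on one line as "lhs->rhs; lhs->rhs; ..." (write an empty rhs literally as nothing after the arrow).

aa->; ba->a

  | ababa => aaba => ba => a
  | babbb => abbb
  | aab => b
  | baab => aab => b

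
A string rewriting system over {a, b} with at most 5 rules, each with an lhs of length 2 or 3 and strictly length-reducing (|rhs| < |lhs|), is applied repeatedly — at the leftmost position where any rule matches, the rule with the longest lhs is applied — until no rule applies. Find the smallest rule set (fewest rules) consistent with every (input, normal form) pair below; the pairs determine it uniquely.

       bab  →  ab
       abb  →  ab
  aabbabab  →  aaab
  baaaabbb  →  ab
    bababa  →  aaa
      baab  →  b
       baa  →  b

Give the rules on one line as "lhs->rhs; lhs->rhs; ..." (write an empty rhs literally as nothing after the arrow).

ba->a; baa->bb; bb->b; bba->

  | bab => ab
  | abb => ab
  | aabbabab => aabab => aaab
  | baaaabbb => bbaabbb => abbb => abb => ab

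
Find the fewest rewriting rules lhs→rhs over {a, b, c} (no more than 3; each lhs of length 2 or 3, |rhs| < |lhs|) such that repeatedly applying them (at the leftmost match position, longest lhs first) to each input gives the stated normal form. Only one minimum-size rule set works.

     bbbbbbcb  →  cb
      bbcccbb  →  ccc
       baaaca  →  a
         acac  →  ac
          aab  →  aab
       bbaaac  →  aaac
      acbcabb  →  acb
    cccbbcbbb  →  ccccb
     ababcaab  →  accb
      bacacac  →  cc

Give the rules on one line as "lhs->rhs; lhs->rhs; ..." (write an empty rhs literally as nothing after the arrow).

ba->c; bb->; ca->

  | bbbbbbcb => bbbbcb => bbcb => cb
  | bbcccbb => cccbb => ccc
  | baaaca => caaca => aca => a
  | acac => ac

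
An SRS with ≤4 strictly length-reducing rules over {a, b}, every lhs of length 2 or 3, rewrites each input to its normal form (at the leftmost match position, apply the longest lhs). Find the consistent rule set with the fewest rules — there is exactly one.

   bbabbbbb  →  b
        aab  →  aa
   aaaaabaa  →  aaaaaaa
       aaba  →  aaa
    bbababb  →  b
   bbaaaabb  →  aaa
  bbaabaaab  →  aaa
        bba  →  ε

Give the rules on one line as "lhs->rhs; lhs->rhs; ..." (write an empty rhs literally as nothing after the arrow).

  | bbabbbbb => babbbbb => bbbbb => bbbb => bbb => bb => b
  | aab => aa
  | aaaaabaa => aaaaaaa
  | aaba => aaa

aab->aa; ba->; bb->b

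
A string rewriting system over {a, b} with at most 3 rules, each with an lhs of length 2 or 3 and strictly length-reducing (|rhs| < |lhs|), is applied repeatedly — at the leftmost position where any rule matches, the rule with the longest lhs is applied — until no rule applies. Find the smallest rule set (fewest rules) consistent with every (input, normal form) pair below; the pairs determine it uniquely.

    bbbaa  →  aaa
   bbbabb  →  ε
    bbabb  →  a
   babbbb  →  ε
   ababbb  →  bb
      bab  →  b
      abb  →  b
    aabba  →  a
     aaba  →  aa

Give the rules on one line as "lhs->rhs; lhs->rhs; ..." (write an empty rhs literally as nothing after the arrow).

ab->; bbb->a

  | bbbaa => aaa
  | bbbabb => aabb => ab => ε
  | bbabb => bbb => a
  | babbbb => bbbb => ab => ε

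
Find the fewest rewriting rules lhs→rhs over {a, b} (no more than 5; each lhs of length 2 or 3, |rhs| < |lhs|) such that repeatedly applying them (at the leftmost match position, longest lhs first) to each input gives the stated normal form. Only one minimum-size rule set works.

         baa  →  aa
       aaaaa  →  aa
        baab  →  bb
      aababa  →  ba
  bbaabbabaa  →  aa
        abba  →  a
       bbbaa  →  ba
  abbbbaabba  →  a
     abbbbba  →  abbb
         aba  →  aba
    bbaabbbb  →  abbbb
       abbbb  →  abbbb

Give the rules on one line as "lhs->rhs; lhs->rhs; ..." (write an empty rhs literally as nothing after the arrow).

  | baa => aa
  | aaaaa => aaaa => aaa => aa
  | baab => aab => bb
  | aababa => bbaba => ba

aaa->aa; aab->bb; baa->aa; bba->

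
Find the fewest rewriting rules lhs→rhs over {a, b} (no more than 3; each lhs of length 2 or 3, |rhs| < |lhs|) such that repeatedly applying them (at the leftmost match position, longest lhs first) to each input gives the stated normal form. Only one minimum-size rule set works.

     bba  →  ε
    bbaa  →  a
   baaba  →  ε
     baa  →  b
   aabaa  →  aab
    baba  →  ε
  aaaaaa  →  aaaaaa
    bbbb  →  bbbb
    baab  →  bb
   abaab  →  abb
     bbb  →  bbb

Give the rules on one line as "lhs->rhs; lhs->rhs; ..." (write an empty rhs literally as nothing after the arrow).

  | bba => ε
  | bbaa => a
  | baaba => baba => bba => ε
  | baa => ba => b

ba->b; bba->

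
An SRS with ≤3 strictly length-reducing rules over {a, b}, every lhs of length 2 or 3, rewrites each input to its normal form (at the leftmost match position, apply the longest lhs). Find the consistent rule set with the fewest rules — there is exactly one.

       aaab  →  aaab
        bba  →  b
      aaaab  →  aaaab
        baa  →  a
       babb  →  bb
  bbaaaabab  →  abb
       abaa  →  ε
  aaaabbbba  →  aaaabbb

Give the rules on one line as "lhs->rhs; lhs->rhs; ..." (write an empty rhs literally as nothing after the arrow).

  | aaab
  | bba => b
  | aaaab
  | baa => a

aba->b; ba->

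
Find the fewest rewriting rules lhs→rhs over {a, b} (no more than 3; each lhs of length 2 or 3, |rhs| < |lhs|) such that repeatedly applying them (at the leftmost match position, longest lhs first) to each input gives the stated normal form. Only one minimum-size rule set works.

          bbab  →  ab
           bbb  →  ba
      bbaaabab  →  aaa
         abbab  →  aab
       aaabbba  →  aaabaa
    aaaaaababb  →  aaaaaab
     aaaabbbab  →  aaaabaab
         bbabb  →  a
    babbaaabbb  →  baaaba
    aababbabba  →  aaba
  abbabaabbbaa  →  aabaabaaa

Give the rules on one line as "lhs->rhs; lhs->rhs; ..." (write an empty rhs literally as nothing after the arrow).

bab->; bb->; bbb->ba

  | bbab => ab
  | bbb => ba
  | bbaaabab => aaabab => aaa
  | abbab => aab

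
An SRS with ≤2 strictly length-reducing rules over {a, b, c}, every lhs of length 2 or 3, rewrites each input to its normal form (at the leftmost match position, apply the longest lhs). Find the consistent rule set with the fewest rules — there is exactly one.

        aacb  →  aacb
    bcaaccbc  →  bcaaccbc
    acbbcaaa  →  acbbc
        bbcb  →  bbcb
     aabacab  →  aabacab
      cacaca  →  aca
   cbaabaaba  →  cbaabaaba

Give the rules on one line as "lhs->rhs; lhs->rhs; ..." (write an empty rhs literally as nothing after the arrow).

  | aacb
  | bcaaccbc
  | acbbcaaa => acbbc
  | bbcb

aaa->; cac->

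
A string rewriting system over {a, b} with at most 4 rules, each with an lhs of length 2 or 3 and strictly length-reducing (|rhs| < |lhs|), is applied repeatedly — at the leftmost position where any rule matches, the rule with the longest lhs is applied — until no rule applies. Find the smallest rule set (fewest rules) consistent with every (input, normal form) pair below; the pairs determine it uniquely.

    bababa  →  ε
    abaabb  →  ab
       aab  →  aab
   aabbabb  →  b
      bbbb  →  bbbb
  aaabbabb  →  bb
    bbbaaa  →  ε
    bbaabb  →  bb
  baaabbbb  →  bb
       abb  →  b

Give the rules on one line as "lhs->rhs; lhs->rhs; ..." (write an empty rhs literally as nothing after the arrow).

  | bababa => baba => ba => ε
  | abaabb => aabb => ab
  | aab
  | aabbabb => ababb => abb => b

aaa->a; abb->b; ba->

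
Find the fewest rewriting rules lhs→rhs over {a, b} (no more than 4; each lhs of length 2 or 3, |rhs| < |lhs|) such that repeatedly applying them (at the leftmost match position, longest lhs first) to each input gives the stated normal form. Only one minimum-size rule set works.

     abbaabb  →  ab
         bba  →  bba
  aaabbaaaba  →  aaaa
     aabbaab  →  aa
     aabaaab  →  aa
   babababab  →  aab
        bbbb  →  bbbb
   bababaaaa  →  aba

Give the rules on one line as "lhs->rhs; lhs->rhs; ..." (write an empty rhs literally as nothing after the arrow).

abb->ab; baa->ba; bab->

  | abbaabb => abaabb => ababb => ab
  | bba
  | aaabbaaaba => aaabaaaba => aaabaaba => aaababa => aaaa
  | aabbaab => aabaab => aabab => aa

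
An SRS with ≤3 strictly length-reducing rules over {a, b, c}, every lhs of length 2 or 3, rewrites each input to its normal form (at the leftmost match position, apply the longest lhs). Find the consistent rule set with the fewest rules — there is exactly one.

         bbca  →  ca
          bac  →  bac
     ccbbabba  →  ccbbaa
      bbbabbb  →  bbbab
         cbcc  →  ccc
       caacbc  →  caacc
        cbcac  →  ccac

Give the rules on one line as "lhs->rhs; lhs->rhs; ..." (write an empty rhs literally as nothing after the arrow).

abb->a; bc->c

  | bbca => bca => ca
  | bac
  | ccbbabba => ccbbaa
  | bbbabbb => bbbab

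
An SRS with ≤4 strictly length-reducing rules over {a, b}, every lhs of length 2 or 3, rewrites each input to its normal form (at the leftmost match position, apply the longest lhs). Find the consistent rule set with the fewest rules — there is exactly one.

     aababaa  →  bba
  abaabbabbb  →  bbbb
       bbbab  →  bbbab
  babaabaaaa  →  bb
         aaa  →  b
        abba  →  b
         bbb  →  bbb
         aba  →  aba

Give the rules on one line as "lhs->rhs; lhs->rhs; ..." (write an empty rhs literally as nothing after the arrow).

aa->b; aaa->b; abb->a

  | aababaa => bbabaa => bbabb => bba
  | abaabbabbb => abbbbabbb => abbabbb => aabbb => bbbb
  | bbbab
  | babaabaaaa => babbbaaaa => babaaaa => babba => baa => bb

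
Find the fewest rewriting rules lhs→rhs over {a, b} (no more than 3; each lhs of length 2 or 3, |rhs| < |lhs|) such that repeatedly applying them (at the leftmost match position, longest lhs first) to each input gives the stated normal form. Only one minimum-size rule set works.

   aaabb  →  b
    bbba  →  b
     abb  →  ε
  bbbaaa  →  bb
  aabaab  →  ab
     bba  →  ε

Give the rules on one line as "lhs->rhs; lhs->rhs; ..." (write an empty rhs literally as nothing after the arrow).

  | aaabb => babb => b
  | bbba => b
  | abb => ε
  | bbbaaa => baa => bb

aa->b; abb->; bba->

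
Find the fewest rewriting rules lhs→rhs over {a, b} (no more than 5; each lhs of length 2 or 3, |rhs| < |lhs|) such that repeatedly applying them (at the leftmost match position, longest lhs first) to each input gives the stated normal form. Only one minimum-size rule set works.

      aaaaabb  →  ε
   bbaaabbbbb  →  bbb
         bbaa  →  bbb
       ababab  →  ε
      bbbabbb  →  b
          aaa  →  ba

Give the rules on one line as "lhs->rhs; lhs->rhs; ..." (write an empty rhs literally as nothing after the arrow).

  | aaaaabb => baaabb => bbabb => babb => abb => ε
  | bbaaabbbbb => bbbabbbbb => bbabbbbb => babbbbb => abbbbb => bbb
  | bbaa => bbb
  | ababab => abab => ab => ε

aa->b; ab->; abb->; bab->ab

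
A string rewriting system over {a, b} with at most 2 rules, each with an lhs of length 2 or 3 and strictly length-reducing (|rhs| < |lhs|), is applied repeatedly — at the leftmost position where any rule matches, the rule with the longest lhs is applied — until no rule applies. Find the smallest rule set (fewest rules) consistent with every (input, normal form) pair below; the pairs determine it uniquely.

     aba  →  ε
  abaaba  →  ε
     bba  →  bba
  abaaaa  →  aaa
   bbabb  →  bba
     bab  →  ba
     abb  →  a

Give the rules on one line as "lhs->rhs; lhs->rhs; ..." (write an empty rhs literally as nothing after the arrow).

  | aba => ε
  | abaaba => aba => ε
  | bba
  | abaaaa => aaa

ab->a; aba->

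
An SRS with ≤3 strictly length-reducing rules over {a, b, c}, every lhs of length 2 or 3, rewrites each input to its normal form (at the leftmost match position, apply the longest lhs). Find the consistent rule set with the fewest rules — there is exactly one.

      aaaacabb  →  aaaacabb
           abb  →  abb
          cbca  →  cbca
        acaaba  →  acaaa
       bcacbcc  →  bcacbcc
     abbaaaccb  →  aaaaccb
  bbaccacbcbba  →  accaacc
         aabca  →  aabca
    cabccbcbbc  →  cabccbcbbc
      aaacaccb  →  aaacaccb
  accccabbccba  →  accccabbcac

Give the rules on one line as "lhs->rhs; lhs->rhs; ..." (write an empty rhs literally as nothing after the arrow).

ba->a; cba->ac

  | aaaacabb
  | abb
  | cbca
  | acaaba => acaaa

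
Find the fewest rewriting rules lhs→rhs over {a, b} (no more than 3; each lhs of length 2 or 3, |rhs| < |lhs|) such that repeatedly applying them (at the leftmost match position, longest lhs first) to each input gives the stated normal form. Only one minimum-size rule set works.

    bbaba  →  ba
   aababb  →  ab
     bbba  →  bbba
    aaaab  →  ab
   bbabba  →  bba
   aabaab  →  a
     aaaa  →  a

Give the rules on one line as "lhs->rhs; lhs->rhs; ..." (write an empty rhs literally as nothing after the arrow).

aa->a; bab->

  | bbaba => ba
  | aababb => ababb => ab
  | bbba
  | aaaab => aaab => aab => ab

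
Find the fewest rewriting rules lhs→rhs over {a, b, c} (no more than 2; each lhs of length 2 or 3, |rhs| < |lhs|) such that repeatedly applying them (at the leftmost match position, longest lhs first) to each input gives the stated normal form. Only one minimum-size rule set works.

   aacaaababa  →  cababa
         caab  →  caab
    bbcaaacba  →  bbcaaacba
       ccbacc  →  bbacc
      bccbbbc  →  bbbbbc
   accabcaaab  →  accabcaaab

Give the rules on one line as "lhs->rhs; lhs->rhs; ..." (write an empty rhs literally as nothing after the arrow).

  | aacaaababa => acaababa => cababa
  | caab
  | bbcaaacba
  | ccbacc => bbacc

aca->c; ccb->bb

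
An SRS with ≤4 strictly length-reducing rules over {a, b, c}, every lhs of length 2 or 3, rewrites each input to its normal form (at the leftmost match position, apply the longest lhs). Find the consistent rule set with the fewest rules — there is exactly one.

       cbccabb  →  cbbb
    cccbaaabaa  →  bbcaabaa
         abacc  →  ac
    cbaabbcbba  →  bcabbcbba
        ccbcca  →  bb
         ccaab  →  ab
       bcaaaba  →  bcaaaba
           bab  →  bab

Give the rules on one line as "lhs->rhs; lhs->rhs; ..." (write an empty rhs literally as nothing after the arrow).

  | cbccabb => cbbb
  | cccbaaabaa => bcbaaabaa => bbcaabaa
  | abacc => ac
  | cbaabbcbba => bcabbcbba

bac->; cba->bc; cc->b; cca->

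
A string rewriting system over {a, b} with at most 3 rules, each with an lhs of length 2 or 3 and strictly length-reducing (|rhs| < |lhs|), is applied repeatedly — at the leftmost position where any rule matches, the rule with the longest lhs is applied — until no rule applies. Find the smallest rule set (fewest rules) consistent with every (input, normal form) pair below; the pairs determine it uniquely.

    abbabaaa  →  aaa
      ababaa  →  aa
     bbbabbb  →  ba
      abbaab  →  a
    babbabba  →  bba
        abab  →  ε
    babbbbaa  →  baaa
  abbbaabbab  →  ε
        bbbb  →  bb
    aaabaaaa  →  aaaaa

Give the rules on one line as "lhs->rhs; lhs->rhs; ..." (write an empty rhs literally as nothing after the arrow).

  | abbabaaa => ababaaa => aabaaa => aaa
  | ababaa => aabaa => aa
  | bbbabbb => babbb => babb => bab => ba
  | abbaab => abaab => aaab => a

aab->; ab->a; bbb->b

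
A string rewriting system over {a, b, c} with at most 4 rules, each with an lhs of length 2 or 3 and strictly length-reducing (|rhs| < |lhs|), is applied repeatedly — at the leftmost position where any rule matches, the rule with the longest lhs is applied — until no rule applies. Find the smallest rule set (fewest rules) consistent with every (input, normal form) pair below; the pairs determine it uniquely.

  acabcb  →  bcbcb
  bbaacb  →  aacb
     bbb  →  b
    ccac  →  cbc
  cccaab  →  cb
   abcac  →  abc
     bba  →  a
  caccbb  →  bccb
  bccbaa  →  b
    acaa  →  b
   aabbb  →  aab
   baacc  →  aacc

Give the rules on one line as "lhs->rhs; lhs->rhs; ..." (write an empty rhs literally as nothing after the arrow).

  | acabcb => bcbcb
  | bbaacb => baacb => aacb
  | bbb => bb => b
  | ccac => cbc

aca->bc; ba->a; bb->b; ca->b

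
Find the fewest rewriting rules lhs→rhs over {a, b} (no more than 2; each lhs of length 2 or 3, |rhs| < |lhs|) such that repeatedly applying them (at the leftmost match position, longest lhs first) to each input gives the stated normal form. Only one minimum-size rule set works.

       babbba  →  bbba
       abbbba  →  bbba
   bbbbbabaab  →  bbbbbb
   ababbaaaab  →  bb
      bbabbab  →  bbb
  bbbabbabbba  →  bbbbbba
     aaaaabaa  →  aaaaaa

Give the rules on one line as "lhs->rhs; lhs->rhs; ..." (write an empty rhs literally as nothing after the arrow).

ab->; baa->b

  | babbba => bbba
  | abbbba => bbba
  | bbbbbabaab => bbbbbaab => bbbbbb
  | ababbaaaab => abbaaaab => baaaab => baab => bb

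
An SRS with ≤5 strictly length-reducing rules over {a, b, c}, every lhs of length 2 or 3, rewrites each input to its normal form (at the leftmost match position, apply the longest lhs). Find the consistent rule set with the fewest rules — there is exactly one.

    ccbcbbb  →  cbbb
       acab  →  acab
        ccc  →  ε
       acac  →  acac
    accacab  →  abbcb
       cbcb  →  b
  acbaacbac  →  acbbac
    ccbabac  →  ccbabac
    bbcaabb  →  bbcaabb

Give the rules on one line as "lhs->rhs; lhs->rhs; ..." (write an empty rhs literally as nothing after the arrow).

  | ccbcbbb => cbbb
  | acab
  | ccc => ε
  | acac

aac->; cbc->; cca->bc; ccc->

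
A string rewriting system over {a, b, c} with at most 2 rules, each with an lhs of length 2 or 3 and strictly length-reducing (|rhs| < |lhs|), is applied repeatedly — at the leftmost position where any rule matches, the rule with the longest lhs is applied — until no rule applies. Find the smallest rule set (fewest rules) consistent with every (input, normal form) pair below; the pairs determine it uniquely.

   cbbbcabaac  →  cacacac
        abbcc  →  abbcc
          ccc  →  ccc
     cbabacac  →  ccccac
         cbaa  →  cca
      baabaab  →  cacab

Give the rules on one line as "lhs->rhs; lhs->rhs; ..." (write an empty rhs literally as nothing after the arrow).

ba->c; bbb->a

  | cbbbcabaac => cacabaac => cacacac
  | abbcc
  | ccc
  | cbabacac => ccbacac => ccccac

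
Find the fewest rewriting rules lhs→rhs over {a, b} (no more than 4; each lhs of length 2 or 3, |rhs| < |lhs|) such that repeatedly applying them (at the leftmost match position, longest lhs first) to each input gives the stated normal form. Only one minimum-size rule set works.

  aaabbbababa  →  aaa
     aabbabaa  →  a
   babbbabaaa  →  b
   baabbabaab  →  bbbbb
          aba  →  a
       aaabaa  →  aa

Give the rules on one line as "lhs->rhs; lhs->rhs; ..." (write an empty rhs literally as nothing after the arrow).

  | aaabbbababa => aabababa => aaaba => aaa
  | aabbabaa => aabaa => aabb => a
  | babbbabaaa => bbabaaa => baaa => bba => b
  | baabbabaab => bbbbabaab => bbbaab => bbbbb

abb->; ba->; baa->bb; bab->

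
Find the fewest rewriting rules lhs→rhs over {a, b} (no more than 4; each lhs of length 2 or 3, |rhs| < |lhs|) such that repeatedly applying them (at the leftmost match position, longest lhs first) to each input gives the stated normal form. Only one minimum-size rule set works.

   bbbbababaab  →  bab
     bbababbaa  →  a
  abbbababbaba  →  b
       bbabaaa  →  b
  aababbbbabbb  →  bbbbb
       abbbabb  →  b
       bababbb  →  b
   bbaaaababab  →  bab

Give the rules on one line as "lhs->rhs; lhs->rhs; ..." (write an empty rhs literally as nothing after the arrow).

aa->b; aba->aa; abb->; baa->a

  | bbbbababaab => bbbbaabaab => bbbabaab => bbbaaab => bbaab => bab
  | bbababbaa => bbaabbaa => babbaa => baa => a
  | abbbababbaba => bababbaba => baabbaba => abbaba => aba => aa => b
  | bbabaaa => bbaaaa => baaa => aa => b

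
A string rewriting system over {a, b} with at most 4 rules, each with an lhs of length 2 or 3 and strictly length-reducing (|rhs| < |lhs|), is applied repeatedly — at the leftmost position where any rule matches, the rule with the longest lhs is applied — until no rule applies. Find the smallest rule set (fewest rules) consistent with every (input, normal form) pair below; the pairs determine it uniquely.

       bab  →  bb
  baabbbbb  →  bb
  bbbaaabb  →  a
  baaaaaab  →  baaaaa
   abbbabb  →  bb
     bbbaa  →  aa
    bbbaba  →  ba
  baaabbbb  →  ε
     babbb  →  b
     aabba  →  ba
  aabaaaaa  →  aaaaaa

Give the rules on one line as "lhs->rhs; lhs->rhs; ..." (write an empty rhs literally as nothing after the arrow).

aab->a; ab->b; bbb->

  | bab => bb
  | baabbbbb => babbbb => bbbbb => bb
  | bbbaaabb => aaabb => aab => a
  | baaaaaab => baaaaa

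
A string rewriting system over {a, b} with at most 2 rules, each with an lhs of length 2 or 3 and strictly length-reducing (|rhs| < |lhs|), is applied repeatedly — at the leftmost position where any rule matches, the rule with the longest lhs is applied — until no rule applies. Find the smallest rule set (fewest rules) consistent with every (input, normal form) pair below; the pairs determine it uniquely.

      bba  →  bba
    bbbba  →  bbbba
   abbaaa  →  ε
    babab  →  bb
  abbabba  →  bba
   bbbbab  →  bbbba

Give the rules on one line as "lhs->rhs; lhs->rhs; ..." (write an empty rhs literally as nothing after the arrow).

  | bba
  | bbbba
  | abbaaa => abaaa => aaaa => aa => ε
  | babab => baab => bb

aa->; ab->a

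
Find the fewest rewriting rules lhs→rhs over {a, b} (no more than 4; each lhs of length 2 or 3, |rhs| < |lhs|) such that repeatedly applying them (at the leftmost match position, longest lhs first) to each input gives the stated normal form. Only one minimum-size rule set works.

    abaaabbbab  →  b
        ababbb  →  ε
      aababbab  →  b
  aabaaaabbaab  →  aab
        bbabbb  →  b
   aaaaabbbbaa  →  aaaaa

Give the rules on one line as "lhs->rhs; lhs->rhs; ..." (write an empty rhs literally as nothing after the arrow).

aba->b; abb->; ba->; bb->

  | abaaabbbab => baabbbab => abbbab => bab => b
  | ababbb => bbbb => bb => ε
  | aababbab => abbbab => bab => b
  | aabaaaabbaab => abaaabbaab => baabbaab => abbaab => aab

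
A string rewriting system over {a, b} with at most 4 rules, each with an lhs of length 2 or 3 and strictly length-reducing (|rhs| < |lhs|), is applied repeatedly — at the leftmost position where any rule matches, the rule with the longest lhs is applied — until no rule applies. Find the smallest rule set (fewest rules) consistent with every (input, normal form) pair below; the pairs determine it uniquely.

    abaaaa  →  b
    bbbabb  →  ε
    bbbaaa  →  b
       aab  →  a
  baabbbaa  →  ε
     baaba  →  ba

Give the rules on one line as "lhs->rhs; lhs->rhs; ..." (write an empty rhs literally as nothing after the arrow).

ab->; aba->b; baa->ab; bb->

  | abaaaa => baaa => aba => b
  | bbbabb => babb => bb => ε
  | bbbaaa => baaa => aba => b
  | aab => a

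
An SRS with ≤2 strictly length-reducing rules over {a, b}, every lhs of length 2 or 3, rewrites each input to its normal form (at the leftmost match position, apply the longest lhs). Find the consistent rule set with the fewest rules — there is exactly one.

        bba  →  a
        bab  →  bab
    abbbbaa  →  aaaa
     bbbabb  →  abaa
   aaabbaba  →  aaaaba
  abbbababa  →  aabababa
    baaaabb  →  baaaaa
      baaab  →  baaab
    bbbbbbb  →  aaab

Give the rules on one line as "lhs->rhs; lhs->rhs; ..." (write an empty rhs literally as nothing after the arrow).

  | bba => a
  | bab
  | abbbbaa => aabbaa => aaaa
  | bbbabb => ababb => abaa

bb->a; bba->a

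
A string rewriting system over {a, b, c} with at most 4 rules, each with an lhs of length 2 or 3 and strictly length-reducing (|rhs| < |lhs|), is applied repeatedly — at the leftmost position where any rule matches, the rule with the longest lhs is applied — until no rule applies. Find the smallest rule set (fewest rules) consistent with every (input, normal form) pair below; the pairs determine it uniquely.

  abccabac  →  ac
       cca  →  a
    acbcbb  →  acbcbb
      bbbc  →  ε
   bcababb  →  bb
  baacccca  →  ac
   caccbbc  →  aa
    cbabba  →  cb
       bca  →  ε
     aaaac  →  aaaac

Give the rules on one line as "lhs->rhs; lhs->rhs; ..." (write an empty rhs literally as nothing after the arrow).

  | abccabac => abcabac => ababac => abac => ac
  | cca => ca => a
  | acbcbb
  | bbbc => ba => ε

ba->; bbc->a; ca->a; ccc->cb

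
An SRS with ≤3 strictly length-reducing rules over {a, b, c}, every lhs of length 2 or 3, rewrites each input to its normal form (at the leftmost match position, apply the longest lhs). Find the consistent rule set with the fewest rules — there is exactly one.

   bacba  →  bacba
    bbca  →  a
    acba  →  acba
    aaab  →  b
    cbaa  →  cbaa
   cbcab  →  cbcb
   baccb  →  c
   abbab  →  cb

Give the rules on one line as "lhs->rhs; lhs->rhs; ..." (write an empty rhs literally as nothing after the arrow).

ab->b; bb->c; cc->

  | bacba
  | bbca => cca => a
  | acba
  | aaab => aab => ab => b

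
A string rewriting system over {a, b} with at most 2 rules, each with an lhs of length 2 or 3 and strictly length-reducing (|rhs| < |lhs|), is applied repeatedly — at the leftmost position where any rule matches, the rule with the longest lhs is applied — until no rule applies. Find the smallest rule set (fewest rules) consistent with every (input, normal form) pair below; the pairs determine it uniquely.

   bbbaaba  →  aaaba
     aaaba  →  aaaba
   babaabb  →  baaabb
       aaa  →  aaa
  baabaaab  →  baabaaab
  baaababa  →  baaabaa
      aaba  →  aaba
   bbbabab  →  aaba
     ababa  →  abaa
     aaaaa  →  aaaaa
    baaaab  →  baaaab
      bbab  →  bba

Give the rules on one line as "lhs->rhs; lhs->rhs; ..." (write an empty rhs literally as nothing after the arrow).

  | bbbaaba => aaaba
  | aaaba
  | babaabb => baaabb
  | aaa

bab->ba; bbb->a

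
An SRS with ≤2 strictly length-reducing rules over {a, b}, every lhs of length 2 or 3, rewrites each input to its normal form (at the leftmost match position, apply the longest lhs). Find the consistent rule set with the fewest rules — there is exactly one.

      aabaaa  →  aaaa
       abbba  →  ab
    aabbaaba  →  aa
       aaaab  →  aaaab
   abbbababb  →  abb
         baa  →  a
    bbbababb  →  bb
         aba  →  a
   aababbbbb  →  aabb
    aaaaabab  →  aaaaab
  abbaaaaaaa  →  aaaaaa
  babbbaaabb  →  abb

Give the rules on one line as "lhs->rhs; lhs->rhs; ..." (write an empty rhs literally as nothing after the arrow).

ba->; bbb->bb

  | aabaaa => aaaa
  | abbba => abba => ab
  | aabbaaba => aababa => aaba => aa
  | aaaab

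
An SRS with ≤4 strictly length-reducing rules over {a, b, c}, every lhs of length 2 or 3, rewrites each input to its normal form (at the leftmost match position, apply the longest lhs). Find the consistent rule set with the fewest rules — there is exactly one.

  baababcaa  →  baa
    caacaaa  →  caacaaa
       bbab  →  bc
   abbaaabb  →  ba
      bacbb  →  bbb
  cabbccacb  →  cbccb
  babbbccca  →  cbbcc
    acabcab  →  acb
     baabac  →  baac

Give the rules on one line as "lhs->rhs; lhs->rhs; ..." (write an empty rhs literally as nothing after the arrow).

  | baababcaa => baabcaa => bacaa => baa
  | caacaaa
  | bbab => bc
  | abbaaabb => baaabb => baab => ba

ab->; bab->c; bac->b; cca->c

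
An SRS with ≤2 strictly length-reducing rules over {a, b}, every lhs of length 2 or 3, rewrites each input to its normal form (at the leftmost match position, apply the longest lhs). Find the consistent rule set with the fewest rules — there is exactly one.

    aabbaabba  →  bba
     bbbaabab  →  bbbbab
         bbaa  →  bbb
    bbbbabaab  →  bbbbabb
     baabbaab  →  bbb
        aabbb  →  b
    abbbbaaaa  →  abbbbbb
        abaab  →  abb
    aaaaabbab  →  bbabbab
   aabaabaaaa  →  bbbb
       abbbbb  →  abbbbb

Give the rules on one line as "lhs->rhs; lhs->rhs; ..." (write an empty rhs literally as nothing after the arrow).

aa->b; aab->aa

  | aabbaabba => aabaabba => aaaabba => baabba => baaba => baaa => bba
  | bbbaabab => bbbaaab => bbbbab
  | bbaa => bbb
  | bbbbabaab => bbbbabaa => bbbbabb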